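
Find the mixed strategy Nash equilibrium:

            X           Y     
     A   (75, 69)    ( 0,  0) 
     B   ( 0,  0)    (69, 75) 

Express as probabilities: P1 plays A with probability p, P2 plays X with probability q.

p = 0.5208, q = 0.4792

Work:
Find probabilities that make opponent indifferent:
P2 chooses q to make P1 indifferent between A and B
P1 chooses p to make P2 indifferent between X and Y
Mixed NE: P1 plays (A: 0.5208, B: 0.4792), P2 plays (X: 0.4792, Y: 0.5208)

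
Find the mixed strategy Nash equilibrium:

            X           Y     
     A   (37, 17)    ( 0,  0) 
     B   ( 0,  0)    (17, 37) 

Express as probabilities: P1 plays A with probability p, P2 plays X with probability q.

p = 0.6852, q = 0.3148

Work:
Find probabilities that make opponent indifferent:
P2 chooses q to make P1 indifferent between A and B
P1 chooses p to make P2 indifferent between X and Y
Mixed NE: P1 plays (A: 0.6852, B: 0.3148), P2 plays (X: 0.3148, Y: 0.6852)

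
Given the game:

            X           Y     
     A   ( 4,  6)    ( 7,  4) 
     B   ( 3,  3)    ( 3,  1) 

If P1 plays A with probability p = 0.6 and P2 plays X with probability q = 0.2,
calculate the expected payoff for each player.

E[P1] = 5.04, E[P2] = 3.2

Work:
E[P1] = p·q·π₁(A,X) + p·(1-q)·π₁(A,Y) + (1-p)·q·π₁(B,X) + (1-p)·(1-q)·π₁(B,Y)
= 0.6·0.2·4 + 0.6·0.8·7 + 0.4·0.2·3 + 0.4·0.8·3
= 5.04

E[P2] = 3.2 (similar calculation)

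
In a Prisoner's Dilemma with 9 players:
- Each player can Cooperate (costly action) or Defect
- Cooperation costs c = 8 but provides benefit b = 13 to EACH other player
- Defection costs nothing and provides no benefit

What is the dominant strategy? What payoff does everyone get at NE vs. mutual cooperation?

Dominant: Defect; NE payoff = 0; Coop payoff = 96

Work:
Defect dominates (saves cost c = 8, benefit to others is external)
NE: All defect → everyone gets 0
If all cooperate: each receives (8)×13 - 8 = 96
Social dilemma: 96 > 0 but NE gives 0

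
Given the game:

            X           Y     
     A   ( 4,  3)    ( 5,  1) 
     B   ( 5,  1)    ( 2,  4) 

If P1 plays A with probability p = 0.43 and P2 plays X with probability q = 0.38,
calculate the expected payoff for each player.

E[P1] = 3.7764, E[P2] = 2.387

Work:
E[P1] = p·q·π₁(A,X) + p·(1-q)·π₁(A,Y) + (1-p)·q·π₁(B,X) + (1-p)·(1-q)·π₁(B,Y)
= 0.43·0.38·4 + 0.43·0.62·5 + 0.57·0.38·5 + 0.57·0.62·2
= 3.7764

E[P2] = 2.387 (similar calculation)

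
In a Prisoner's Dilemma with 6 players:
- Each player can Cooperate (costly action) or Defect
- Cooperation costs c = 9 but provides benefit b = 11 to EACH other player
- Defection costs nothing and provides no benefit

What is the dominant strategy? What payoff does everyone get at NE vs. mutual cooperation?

Dominant: Defect; NE payoff = 0; Coop payoff = 46

Work:
Defect dominates (saves cost c = 9, benefit to others is external)
NE: All defect → everyone gets 0
If all cooperate: each receives (5)×11 - 9 = 46
Social dilemma: 46 > 0 but NE gives 0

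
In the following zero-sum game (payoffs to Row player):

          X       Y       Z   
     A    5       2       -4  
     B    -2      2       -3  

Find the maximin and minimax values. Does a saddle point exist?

Maximin = -3, Minimax = -3, Saddle: True

Work:
Row minimums: [-4, -3] → maximin = -3
Column maximums: [5, 2, -3] → minimax = -3
Saddle point exists! Game value = -3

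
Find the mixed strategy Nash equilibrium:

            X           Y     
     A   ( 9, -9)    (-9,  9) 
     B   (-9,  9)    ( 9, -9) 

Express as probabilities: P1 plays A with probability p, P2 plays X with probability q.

p = 0.5, q = 0.5

Work:
Find probabilities that make opponent indifferent:
P2 chooses q to make P1 indifferent between A and B
P1 chooses p to make P2 indifferent between X and Y
Mixed NE: P1 plays (A: 0.5, B: 0.5), P2 plays (X: 0.5, Y: 0.5)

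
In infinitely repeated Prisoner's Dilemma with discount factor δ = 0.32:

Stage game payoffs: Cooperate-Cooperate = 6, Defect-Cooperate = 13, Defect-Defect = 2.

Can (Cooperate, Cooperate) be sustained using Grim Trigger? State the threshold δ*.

δ* = 0.6364; since δ = 0.32 < 0.6364, cooperation cannot be sustained

Work:
For Grim Trigger:
Cooperate forever: 6/(1-δ)
Defect then punished: 13 + 2·δ/(1-δ)
Need: 6/(1-δ) ≥ 13 + 2·δ/(1-δ)
Solving: δ ≥ (T-R)/(T-P) = (13-6)/(13-2) = 0.6364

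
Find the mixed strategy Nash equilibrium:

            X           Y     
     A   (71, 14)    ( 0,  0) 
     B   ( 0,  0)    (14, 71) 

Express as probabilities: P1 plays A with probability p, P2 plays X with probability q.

p = 0.8353, q = 0.1647

Work:
Find probabilities that make opponent indifferent:
P2 chooses q to make P1 indifferent between A and B
P1 chooses p to make P2 indifferent between X and Y
Mixed NE: P1 plays (A: 0.8353, B: 0.1647), P2 plays (X: 0.1647, Y: 0.8353)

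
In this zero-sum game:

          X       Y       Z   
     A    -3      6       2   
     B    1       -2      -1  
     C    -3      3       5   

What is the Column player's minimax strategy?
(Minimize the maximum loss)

Column should play X, value = 1

Work:
Column player minimizes Row's maximum payoff:
Column X: max payoff to Row = 1
Column Y: max payoff to Row = 6
Column Z: max payoff to Row = 5
Minimum is 1, achieved by column X.
Minimax strategy: X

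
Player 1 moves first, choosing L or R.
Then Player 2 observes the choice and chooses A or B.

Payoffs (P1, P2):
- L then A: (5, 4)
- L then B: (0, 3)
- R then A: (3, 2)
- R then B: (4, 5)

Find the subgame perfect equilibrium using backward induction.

P1 plays L, P2 plays A after L and B after R; Payoff (5, 4)

Work:
Backward induction:
After L: P2 chooses A → P1 gets 5
After R: P2 chooses B → P1 gets 4
P1 chooses L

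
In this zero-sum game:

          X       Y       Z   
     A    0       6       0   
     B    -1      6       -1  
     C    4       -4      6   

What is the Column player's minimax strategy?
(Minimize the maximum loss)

Column should play X, value = 4

Work:
Column player minimizes Row's maximum payoff:
Column X: max payoff to Row = 4
Column Y: max payoff to Row = 6
Column Z: max payoff to Row = 6
Minimum is 4, achieved by column X.
Minimax strategy: X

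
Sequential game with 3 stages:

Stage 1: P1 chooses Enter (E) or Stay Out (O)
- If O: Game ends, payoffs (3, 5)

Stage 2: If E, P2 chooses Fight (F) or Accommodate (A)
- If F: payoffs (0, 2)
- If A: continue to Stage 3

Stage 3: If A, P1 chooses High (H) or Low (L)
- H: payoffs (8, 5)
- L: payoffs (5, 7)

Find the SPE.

SPE: (E, A, H); Outcome (8, 5)

Work:
Stage 3: P1 chooses H (8 vs 5)
Stage 2: P2: F->2, A->5 (anticipating H). Choose A
Stage 1: P1: O->3, E->8 (anticipating A, H). Choose E
SPE path: E -> A -> H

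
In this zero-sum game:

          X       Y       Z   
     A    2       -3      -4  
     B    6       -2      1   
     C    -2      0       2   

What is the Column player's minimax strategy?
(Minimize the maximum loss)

Column should play Y, value = 0

Work:
Column player minimizes Row's maximum payoff:
Column X: max payoff to Row = 6
Column Y: max payoff to Row = 0
Column Z: max payoff to Row = 2
Minimum is 0, achieved by column Y.
Minimax strategy: Y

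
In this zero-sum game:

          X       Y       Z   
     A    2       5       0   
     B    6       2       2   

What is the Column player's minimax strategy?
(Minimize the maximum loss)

Column should play Z, value = 2

Work:
Column player minimizes Row's maximum payoff:
Column X: max payoff to Row = 6
Column Y: max payoff to Row = 5
Column Z: max payoff to Row = 2
Minimum is 2, achieved by column Z.
Minimax strategy: Z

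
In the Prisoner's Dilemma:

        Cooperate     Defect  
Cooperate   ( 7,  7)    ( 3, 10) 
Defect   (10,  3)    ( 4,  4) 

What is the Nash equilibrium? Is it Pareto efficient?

(Defect, Defect) is NE; not Pareto efficient

Work:
Defect dominates Cooperate for both players:
If P2 cooperates: Defect (10) > Cooperate (7)
If P2 defects: Defect (4) > Cooperate (3)
NE: (Defect, Defect) with payoff (4, 4)
But (Cooperate, Cooperate) = (7, 7) Pareto dominates (4, 4)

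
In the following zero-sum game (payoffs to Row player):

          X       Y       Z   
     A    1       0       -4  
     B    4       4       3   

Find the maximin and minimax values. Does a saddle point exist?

Maximin = 3, Minimax = 3, Saddle: True

Work:
Row minimums: [-4, 3] → maximin = 3
Column maximums: [4, 4, 3] → minimax = 3
Saddle point exists! Game value = 3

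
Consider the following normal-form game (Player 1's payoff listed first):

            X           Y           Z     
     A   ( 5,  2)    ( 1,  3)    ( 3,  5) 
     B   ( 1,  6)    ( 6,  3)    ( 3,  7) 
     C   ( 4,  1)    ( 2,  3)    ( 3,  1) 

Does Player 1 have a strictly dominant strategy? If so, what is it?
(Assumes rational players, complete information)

No strictly dominant strategy exists for Player 1

Work:
A strategy strictly dominates another if it gives a strictly higher payoff against every opponent action. Compare each pair of P1's strategies column-by-column:
  A vs B: [5 vs 1, 1 vs 6, 3 vs 3] → A does not strictly dominate B (column Y: 1 ≤ 6)
  A vs C: [5 vs 4, 1 vs 2, 3 vs 3] → A does not strictly dominate C (column Y: 1 ≤ 2)
  B vs A: [1 vs 5, 6 vs 1, 3 vs 3] → B does not strictly dominate A (column X: 1 ≤ 5)
  B vs C: [1 vs 4, 6 vs 2, 3 vs 3] → B does not strictly dominate C (column X: 1 ≤ 4)
  C vs A: [4 vs 5, 2 vs 1, 3 vs 3] → C does not strictly dominate A (column X: 4 ≤ 5)
  C vs B: [4 vs 1, 2 vs 6, 3 vs 3] → C does not strictly dominate B (column Y: 2 ≤ 6)
No single strategy strictly dominates all others → no strictly dominant strategy.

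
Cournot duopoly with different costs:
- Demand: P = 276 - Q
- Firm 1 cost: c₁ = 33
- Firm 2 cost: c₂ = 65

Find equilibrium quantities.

q₁* = 91.67, q₂* = 59.67

Work:
Reaction: q₁ = (276 - 33 - q₂)/2
Reaction: q₂ = (276 - 65 - q₁)/2
Solve simultaneously:
q₁* = (276 - 2×33 + 65)/3 = 91.67
q₂* = (276 - 2×65 + 33)/3 = 59.67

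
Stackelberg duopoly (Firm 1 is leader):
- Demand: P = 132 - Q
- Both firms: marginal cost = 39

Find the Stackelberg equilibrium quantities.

q₁* (leader) = 46.5, q₂* (follower) = 23.25

Work:
Follower's reaction: q₂ = (a - c - q₁)/2
Leader substitutes: π₁ = q₁·(a - q₁ - (a-c-q₁)/2 - c)
FOC: q₁* = (132 - 39)/2 = 46.50
Then: q₂* = (132 - 39 - 46.5)/2 = 23.25
Leader has first-mover advantage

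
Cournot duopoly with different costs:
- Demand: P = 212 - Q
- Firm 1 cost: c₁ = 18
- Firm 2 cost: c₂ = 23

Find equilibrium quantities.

q₁* = 66.33, q₂* = 61.33

Work:
Reaction: q₁ = (212 - 18 - q₂)/2
Reaction: q₂ = (212 - 23 - q₁)/2
Solve simultaneously:
q₁* = (212 - 2×18 + 23)/3 = 66.33
q₂* = (212 - 2×23 + 18)/3 = 61.33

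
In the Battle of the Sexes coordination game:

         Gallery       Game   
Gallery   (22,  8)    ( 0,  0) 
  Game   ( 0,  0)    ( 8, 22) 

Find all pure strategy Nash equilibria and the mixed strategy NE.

Pure NE: (Gallery, Gallery) and (Game, Game); Mixed NE: p = 0.7333, q = 0.2667

Work:
Check pure NE:
(Gallery, Gallery): (22, 8) - no unilateral deviation beneficial
(Game, Game): (8, 22) - no unilateral deviation beneficial
Mixed NE: P1 plays Gallery with p = 0.7333, P2 plays Gallery with q = 0.2667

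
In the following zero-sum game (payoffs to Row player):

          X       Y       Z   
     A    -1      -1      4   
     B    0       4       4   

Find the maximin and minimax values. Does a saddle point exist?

Maximin = 0, Minimax = 0, Saddle: True

Work:
Row minimums: [-1, 0] → maximin = 0
Column maximums: [0, 4, 4] → minimax = 0
Saddle point exists! Game value = 0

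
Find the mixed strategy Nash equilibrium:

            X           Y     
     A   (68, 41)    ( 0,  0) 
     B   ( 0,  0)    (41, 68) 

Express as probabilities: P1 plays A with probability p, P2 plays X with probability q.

p = 0.6239, q = 0.3761

Work:
Find probabilities that make opponent indifferent:
P2 chooses q to make P1 indifferent between A and B
P1 chooses p to make P2 indifferent between X and Y
Mixed NE: P1 plays (A: 0.6239, B: 0.3761), P2 plays (X: 0.3761, Y: 0.6239)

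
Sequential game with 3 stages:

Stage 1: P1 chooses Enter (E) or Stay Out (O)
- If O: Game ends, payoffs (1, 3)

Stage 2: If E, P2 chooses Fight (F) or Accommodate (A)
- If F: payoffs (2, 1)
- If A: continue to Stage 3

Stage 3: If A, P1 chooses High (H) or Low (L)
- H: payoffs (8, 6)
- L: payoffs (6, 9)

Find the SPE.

SPE: (E, A, H); Outcome (8, 6)

Work:
Stage 3: P1 chooses H (8 vs 6)
Stage 2: P2: F->1, A->6 (anticipating H). Choose A
Stage 1: P1: O->1, E->8 (anticipating A, H). Choose E
SPE path: E -> A -> H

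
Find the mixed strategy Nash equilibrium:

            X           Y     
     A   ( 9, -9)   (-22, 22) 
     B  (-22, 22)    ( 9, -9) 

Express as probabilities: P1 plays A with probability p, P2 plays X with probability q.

p = 0.5, q = 0.5

Work:
Find probabilities that make opponent indifferent:
P2 chooses q to make P1 indifferent between A and B
P1 chooses p to make P2 indifferent between X and Y
Mixed NE: P1 plays (A: 0.5, B: 0.5), P2 plays (X: 0.5, Y: 0.5)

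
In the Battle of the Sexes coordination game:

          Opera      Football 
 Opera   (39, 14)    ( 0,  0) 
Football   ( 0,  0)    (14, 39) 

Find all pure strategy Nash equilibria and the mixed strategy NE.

Pure NE: (Opera, Opera) and (Football, Football); Mixed NE: p = 0.7358, q = 0.2642

Work:
Check pure NE:
(Opera, Opera): (39, 14) - no unilateral deviation beneficial
(Football, Football): (14, 39) - no unilateral deviation beneficial
Mixed NE: P1 plays Opera with p = 0.7358, P2 plays Opera with q = 0.2642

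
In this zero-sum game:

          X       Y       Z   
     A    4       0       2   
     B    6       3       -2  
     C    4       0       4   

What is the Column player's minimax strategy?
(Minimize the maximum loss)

Column should play Y, value = 3

Work:
Column player minimizes Row's maximum payoff:
Column X: max payoff to Row = 6
Column Y: max payoff to Row = 3
Column Z: max payoff to Row = 4
Minimum is 3, achieved by column Y.
Minimax strategy: Y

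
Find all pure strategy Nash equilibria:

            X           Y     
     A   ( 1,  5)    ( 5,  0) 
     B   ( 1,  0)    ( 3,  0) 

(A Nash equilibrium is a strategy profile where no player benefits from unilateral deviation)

Nash equilibrium: (A, X), (B, X)

Work:
Best responses:
  P1 vs X: payoffs [1, 1] → best response A/B (payoff 1)
  P1 vs Y: payoffs [5, 3] → best response A (payoff 5)
  P2 vs A: payoffs [5, 0] → best response X (payoff 5)
  P2 vs B: payoffs [0, 0] → best response X/Y (payoff 0)
Mutual best responses: (A,X), (B,X) → Nash equilibria.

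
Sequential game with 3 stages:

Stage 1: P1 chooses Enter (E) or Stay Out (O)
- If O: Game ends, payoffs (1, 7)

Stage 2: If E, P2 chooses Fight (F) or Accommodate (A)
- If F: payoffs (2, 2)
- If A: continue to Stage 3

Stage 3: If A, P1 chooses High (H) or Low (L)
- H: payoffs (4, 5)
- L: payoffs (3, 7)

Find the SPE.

SPE: (E, A, H); Outcome (4, 5)

Work:
Stage 3: P1 chooses H (4 vs 3)
Stage 2: P2: F->2, A->5 (anticipating H). Choose A
Stage 1: P1: O->1, E->4 (anticipating A, H). Choose E
SPE path: E -> A -> H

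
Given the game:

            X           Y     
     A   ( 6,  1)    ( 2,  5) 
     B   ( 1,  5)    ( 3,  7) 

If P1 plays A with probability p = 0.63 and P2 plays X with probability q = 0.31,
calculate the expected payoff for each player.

E[P1] = 2.9218, E[P2] = 4.7294

Work:
E[P1] = p·q·π₁(A,X) + p·(1-q)·π₁(A,Y) + (1-p)·q·π₁(B,X) + (1-p)·(1-q)·π₁(B,Y)
= 0.63·0.31·6 + 0.63·0.69·2 + 0.37·0.31·1 + 0.37·0.69·3
= 2.9218

E[P2] = 4.7294 (similar calculation)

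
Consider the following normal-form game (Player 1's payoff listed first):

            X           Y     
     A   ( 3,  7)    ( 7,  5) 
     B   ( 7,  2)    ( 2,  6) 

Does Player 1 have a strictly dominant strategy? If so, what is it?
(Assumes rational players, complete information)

No strictly dominant strategy exists for Player 1

Work:
A strategy strictly dominates another if it gives a strictly higher payoff against every opponent action. Compare each pair of P1's strategies column-by-column:
  A vs B: [3 vs 7, 7 vs 2] → A does not strictly dominate B (column X: 3 ≤ 7)
  B vs A: [7 vs 3, 2 vs 7] → B does not strictly dominate A (column Y: 2 ≤ 7)
No single strategy strictly dominates all others → no strictly dominant strategy.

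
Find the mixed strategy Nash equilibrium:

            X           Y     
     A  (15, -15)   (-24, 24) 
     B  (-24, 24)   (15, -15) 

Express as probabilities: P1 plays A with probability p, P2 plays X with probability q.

p = 0.5, q = 0.5

Work:
Find probabilities that make opponent indifferent:
P2 chooses q to make P1 indifferent between A and B
P1 chooses p to make P2 indifferent between X and Y
Mixed NE: P1 plays (A: 0.5, B: 0.5), P2 plays (X: 0.5, Y: 0.5)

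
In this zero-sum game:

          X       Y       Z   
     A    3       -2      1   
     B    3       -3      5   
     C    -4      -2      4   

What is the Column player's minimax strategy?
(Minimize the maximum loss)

Column should play Y, value = -2

Work:
Column player minimizes Row's maximum payoff:
Column X: max payoff to Row = 3
Column Y: max payoff to Row = -2
Column Z: max payoff to Row = 5
Minimum is -2, achieved by column Y.
Minimax strategy: Y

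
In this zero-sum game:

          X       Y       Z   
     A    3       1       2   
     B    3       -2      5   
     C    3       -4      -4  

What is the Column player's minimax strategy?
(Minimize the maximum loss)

Column should play Y, value = 1

Work:
Column player minimizes Row's maximum payoff:
Column X: max payoff to Row = 3
Column Y: max payoff to Row = 1
Column Z: max payoff to Row = 5
Minimum is 1, achieved by column Y.
Minimax strategy: Y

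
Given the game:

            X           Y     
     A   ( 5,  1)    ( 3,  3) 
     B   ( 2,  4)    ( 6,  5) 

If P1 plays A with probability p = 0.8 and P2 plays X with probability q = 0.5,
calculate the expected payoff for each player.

E[P1] = 4.0, E[P2] = 2.5

Work:
E[P1] = p·q·π₁(A,X) + p·(1-q)·π₁(A,Y) + (1-p)·q·π₁(B,X) + (1-p)·(1-q)·π₁(B,Y)
= 0.8·0.5·5 + 0.8·0.5·3 + 0.2·0.5·2 + 0.2·0.5·6
= 4.0

E[P2] = 2.5 (similar calculation)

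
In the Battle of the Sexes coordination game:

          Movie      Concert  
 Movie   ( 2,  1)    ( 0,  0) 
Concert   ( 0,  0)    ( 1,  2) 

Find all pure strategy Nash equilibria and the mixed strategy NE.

Pure NE: (Movie, Movie) and (Concert, Concert); Mixed NE: p = 0.6667, q = 0.3333

Work:
Check pure NE:
(Movie, Movie): (2, 1) - no unilateral deviation beneficial
(Concert, Concert): (1, 2) - no unilateral deviation beneficial
Mixed NE: P1 plays Movie with p = 0.6667, P2 plays Movie with q = 0.3333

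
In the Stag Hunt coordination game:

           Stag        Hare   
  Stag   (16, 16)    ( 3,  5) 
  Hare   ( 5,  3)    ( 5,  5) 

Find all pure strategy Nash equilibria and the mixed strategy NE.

Pure NE: (Stag, Stag) and (Hare, Hare); Mixed NE: p = 0.1538, q = 0.1538

Work:
Check pure NE:
(Stag, Stag): (16, 16) - no unilateral deviation beneficial
(Hare, Hare): (5, 5) - no unilateral deviation beneficial
Mixed NE: P1 plays Stag with p = 0.1538, P2 plays Stag with q = 0.1538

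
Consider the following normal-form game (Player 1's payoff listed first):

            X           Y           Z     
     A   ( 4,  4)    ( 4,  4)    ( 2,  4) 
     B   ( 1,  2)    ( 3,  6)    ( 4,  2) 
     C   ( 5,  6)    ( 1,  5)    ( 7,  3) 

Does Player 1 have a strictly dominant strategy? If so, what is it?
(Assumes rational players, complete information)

No strictly dominant strategy exists for Player 1

Work:
A strategy strictly dominates another if it gives a strictly higher payoff against every opponent action. Compare each pair of P1's strategies column-by-column:
  A vs B: [4 vs 1, 4 vs 3, 2 vs 4] → A does not strictly dominate B (column Z: 2 ≤ 4)
  A vs C: [4 vs 5, 4 vs 1, 2 vs 7] → A does not strictly dominate C (column X: 4 ≤ 5)
  B vs A: [1 vs 4, 3 vs 4, 4 vs 2] → B does not strictly dominate A (column X: 1 ≤ 4)
  B vs C: [1 vs 5, 3 vs 1, 4 vs 7] → B does not strictly dominate C (column X: 1 ≤ 5)
  C vs A: [5 vs 4, 1 vs 4, 7 vs 2] → C does not strictly dominate A (column Y: 1 ≤ 4)
  C vs B: [5 vs 1, 1 vs 3, 7 vs 4] → C does not strictly dominate B (column Y: 1 ≤ 3)
No single strategy strictly dominates all others → no strictly dominant strategy.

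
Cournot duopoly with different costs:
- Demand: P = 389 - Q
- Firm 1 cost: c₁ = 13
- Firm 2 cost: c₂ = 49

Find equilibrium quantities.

q₁* = 137.33, q₂* = 101.33

Work:
Reaction: q₁ = (389 - 13 - q₂)/2
Reaction: q₂ = (389 - 49 - q₁)/2
Solve simultaneously:
q₁* = (389 - 2×13 + 49)/3 = 137.33
q₂* = (389 - 2×49 + 13)/3 = 101.33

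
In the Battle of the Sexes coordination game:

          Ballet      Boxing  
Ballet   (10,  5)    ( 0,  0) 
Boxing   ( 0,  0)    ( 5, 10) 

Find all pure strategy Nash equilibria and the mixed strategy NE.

Pure NE: (Ballet, Ballet) and (Boxing, Boxing); Mixed NE: p = 0.6667, q = 0.3333

Work:
Check pure NE:
(Ballet, Ballet): (10, 5) - no unilateral deviation beneficial
(Boxing, Boxing): (5, 10) - no unilateral deviation beneficial
Mixed NE: P1 plays Ballet with p = 0.6667, P2 plays Ballet with q = 0.3333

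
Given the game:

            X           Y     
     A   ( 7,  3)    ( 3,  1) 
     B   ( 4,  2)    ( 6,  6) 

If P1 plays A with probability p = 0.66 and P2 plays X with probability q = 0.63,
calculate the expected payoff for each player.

E[P1] = 5.2548, E[P2] = 2.6748

Work:
E[P1] = p·q·π₁(A,X) + p·(1-q)·π₁(A,Y) + (1-p)·q·π₁(B,X) + (1-p)·(1-q)·π₁(B,Y)
= 0.66·0.63·7 + 0.66·0.37·3 + 0.34·0.63·4 + 0.34·0.37·6
= 5.2548

E[P2] = 2.6748 (similar calculation)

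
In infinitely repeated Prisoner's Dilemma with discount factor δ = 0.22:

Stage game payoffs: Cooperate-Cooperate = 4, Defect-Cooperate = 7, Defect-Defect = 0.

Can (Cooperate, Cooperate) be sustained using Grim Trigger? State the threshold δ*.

δ* = 0.4286; since δ = 0.22 < 0.4286, cooperation cannot be sustained

Work:
For Grim Trigger:
Cooperate forever: 4/(1-δ)
Defect then punished: 7 + 0·δ/(1-δ)
Need: 4/(1-δ) ≥ 7 + 0·δ/(1-δ)
Solving: δ ≥ (T-R)/(T-P) = (7-4)/(7-0) = 0.4286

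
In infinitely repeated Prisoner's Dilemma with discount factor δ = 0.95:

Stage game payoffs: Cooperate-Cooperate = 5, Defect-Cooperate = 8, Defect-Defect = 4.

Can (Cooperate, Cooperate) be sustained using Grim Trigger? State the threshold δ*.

δ* = 0.75; since δ = 0.95 ≥ 0.75, cooperation can be sustained

Work:
For Grim Trigger:
Cooperate forever: 5/(1-δ)
Defect then punished: 8 + 4·δ/(1-δ)
Need: 5/(1-δ) ≥ 8 + 4·δ/(1-δ)
Solving: δ ≥ (T-R)/(T-P) = (8-5)/(8-4) = 0.75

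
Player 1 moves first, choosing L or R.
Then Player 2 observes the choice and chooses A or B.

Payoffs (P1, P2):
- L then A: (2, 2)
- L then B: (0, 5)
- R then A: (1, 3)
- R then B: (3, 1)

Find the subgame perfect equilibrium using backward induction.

P1 plays R, P2 plays B after L and A after R; Payoff (1, 3)

Work:
Backward induction:
After L: P2 chooses B → P1 gets 0
After R: P2 chooses A → P1 gets 1
P1 chooses R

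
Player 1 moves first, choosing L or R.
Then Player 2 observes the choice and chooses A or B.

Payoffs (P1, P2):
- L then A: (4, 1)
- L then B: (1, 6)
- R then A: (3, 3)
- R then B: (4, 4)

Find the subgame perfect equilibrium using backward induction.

P1 plays R, P2 plays B after L and B after R; Payoff (4, 4)

Work:
Backward induction:
After L: P2 chooses B → P1 gets 1
After R: P2 chooses B → P1 gets 4
P1 chooses R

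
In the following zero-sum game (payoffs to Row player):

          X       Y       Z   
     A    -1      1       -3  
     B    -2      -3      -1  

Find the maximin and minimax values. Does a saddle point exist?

Maximin = -3, Minimax = -1, Saddle: False

Work:
Row minimums: [-3, -3] → maximin = -3
Column maximums: [-1, 1, -1] → minimax = -1
No saddle point (maximin ≠ minimax). Mixed strategy needed.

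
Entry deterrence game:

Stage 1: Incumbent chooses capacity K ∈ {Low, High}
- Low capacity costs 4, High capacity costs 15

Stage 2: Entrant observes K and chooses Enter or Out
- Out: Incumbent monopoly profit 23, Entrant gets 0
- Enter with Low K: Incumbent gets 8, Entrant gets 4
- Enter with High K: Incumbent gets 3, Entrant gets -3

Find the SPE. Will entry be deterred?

SPE: (High, Enter|Low, Out|High); Entry deterred. Incumbent net profit = 8

Work:
After Low K: Entrant enters (4 > 0)
After High K: Entrant stays out (-3 < 0)
Incumbent: Low → 8−4=4, High → 23−15=8
Incumbent chooses High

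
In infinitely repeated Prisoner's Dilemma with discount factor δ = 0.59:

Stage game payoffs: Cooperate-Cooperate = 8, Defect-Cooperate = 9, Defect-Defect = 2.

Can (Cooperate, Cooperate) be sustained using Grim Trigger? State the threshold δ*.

δ* = 0.1429; since δ = 0.59 ≥ 0.1429, cooperation can be sustained

Work:
For Grim Trigger:
Cooperate forever: 8/(1-δ)
Defect then punished: 9 + 2·δ/(1-δ)
Need: 8/(1-δ) ≥ 9 + 2·δ/(1-δ)
Solving: δ ≥ (T-R)/(T-P) = (9-8)/(9-2) = 0.1429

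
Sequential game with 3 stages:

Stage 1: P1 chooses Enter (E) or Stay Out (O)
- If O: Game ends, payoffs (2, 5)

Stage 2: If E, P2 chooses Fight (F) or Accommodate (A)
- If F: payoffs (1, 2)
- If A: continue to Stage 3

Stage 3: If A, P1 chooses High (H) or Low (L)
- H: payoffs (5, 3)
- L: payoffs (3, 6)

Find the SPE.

SPE: (E, A, H); Outcome (5, 3)

Work:
Stage 3: P1 chooses H (5 vs 3)
Stage 2: P2: F->2, A->3 (anticipating H). Choose A
Stage 1: P1: O->2, E->5 (anticipating A, H). Choose E
SPE path: E -> A -> H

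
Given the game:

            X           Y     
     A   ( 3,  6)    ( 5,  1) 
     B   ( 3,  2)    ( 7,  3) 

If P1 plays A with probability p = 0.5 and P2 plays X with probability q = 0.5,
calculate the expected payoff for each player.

E[P1] = 4.5, E[P2] = 3.0

Work:
E[P1] = p·q·π₁(A,X) + p·(1-q)·π₁(A,Y) + (1-p)·q·π₁(B,X) + (1-p)·(1-q)·π₁(B,Y)
= 0.5·0.5·3 + 0.5·0.5·5 + 0.5·0.5·3 + 0.5·0.5·7
= 4.5

E[P2] = 3.0 (similar calculation)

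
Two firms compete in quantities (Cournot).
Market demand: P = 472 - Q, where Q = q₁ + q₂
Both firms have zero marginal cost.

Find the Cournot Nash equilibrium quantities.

q₁* = q₂* = 157.33; P* = 157.33

Work:
Profit: π_i = P·q_i = (a - q_i - q_j)·q_i
FOC: ∂π_i/∂q_i = a - 2q_i - q_j = 0
Reaction function: q_i = (472 - q_j)/2
Symmetry: q* = 472/3 = 157.33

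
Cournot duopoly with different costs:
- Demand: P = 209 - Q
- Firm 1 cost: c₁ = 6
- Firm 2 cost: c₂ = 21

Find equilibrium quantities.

q₁* = 72.67, q₂* = 57.67

Work:
Reaction: q₁ = (209 - 6 - q₂)/2
Reaction: q₂ = (209 - 21 - q₁)/2
Solve simultaneously:
q₁* = (209 - 2×6 + 21)/3 = 72.67
q₂* = (209 - 2×21 + 6)/3 = 57.67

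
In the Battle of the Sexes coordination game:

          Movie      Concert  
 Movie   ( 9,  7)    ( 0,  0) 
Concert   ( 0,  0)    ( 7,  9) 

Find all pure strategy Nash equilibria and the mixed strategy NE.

Pure NE: (Movie, Movie) and (Concert, Concert); Mixed NE: p = 0.5625, q = 0.4375

Work:
Check pure NE:
(Movie, Movie): (9, 7) - no unilateral deviation beneficial
(Concert, Concert): (7, 9) - no unilateral deviation beneficial
Mixed NE: P1 plays Movie with p = 0.5625, P2 plays Movie with q = 0.4375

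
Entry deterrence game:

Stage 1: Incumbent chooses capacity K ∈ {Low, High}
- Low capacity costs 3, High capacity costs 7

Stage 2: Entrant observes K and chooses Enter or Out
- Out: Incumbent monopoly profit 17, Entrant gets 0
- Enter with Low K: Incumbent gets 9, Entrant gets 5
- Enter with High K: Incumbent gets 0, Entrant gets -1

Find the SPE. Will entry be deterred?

SPE: (High, Enter|Low, Out|High); Entry deterred. Incumbent net profit = 10

Work:
After Low K: Entrant enters (5 > 0)
After High K: Entrant stays out (-1 < 0)
Incumbent: Low → 9−3=6, High → 17−7=10
Incumbent chooses High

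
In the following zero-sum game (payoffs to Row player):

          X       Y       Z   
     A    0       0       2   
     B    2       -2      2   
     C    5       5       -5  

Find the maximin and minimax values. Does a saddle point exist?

Maximin = 0, Minimax = 2, Saddle: False

Work:
Row minimums: [0, -2, -5] → maximin = 0
Column maximums: [5, 5, 2] → minimax = 2
No saddle point (maximin ≠ minimax). Mixed strategy needed.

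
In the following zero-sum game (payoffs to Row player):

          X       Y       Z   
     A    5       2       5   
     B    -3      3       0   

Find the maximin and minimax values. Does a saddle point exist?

Maximin = 2, Minimax = 3, Saddle: False

Work:
Row minimums: [2, -3] → maximin = 2
Column maximums: [5, 3, 5] → minimax = 3
No saddle point (maximin ≠ minimax). Mixed strategy needed.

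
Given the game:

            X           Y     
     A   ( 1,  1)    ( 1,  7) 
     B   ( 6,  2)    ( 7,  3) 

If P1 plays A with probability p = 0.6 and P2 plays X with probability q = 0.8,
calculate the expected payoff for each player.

E[P1] = 3.08, E[P2] = 2.2

Work:
E[P1] = p·q·π₁(A,X) + p·(1-q)·π₁(A,Y) + (1-p)·q·π₁(B,X) + (1-p)·(1-q)·π₁(B,Y)
= 0.6·0.8·1 + 0.6·0.2·1 + 0.4·0.8·6 + 0.4·0.2·7
= 3.08

E[P2] = 2.2 (similar calculation)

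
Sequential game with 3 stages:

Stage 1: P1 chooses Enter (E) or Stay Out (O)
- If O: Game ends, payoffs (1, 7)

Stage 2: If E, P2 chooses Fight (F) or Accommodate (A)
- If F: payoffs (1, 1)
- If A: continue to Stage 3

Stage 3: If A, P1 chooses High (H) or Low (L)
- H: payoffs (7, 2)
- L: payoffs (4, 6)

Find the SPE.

SPE: (E, A, H); Outcome (7, 2)

Work:
Stage 3: P1 chooses H (7 vs 4)
Stage 2: P2: F->1, A->2 (anticipating H). Choose A
Stage 1: P1: O->1, E->7 (anticipating A, H). Choose E
SPE path: E -> A -> H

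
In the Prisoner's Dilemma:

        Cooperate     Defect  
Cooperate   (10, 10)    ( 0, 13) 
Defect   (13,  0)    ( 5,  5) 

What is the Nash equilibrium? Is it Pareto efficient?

(Defect, Defect) is NE; not Pareto efficient

Work:
Defect dominates Cooperate for both players:
If P2 cooperates: Defect (13) > Cooperate (10)
If P2 defects: Defect (5) > Cooperate (0)
NE: (Defect, Defect) with payoff (5, 5)
But (Cooperate, Cooperate) = (10, 10) Pareto dominates (5, 5)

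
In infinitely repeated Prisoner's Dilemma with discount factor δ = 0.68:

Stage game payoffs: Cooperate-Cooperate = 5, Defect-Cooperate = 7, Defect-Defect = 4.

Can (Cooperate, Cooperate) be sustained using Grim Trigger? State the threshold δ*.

δ* = 0.6667; since δ = 0.68 ≥ 0.6667, cooperation can be sustained

Work:
For Grim Trigger:
Cooperate forever: 5/(1-δ)
Defect then punished: 7 + 4·δ/(1-δ)
Need: 5/(1-δ) ≥ 7 + 4·δ/(1-δ)
Solving: δ ≥ (T-R)/(T-P) = (7-5)/(7-4) = 0.6667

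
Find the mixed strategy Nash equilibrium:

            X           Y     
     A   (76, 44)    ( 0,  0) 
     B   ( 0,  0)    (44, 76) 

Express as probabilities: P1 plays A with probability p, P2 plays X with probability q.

p = 0.6333, q = 0.3667

Work:
Find probabilities that make opponent indifferent:
P2 chooses q to make P1 indifferent between A and B
P1 chooses p to make P2 indifferent between X and Y
Mixed NE: P1 plays (A: 0.6333, B: 0.3667), P2 plays (X: 0.3667, Y: 0.6333)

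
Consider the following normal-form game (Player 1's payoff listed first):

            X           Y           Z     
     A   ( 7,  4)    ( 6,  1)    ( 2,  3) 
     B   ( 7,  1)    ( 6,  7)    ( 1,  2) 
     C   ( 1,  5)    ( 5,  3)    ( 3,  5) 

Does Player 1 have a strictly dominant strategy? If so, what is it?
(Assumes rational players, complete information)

No strictly dominant strategy exists for Player 1

Work:
A strategy strictly dominates another if it gives a strictly higher payoff against every opponent action. Compare each pair of P1's strategies column-by-column:
  A vs B: [7 vs 7, 6 vs 6, 2 vs 1] → A does not strictly dominate B (column X: 7 ≤ 7)
  A vs C: [7 vs 1, 6 vs 5, 2 vs 3] → A does not strictly dominate C (column Z: 2 ≤ 3)
  B vs A: [7 vs 7, 6 vs 6, 1 vs 2] → B does not strictly dominate A (column X: 7 ≤ 7)
  B vs C: [7 vs 1, 6 vs 5, 1 vs 3] → B does not strictly dominate C (column Z: 1 ≤ 3)
  C vs A: [1 vs 7, 5 vs 6, 3 vs 2] → C does not strictly dominate A (column X: 1 ≤ 7)
  C vs B: [1 vs 7, 5 vs 6, 3 vs 1] → C does not strictly dominate B (column X: 1 ≤ 7)
No single strategy strictly dominates all others → no strictly dominant strategy.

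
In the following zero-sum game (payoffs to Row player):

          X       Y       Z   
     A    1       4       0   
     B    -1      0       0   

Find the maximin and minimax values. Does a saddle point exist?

Maximin = 0, Minimax = 0, Saddle: True

Work:
Row minimums: [0, -1] → maximin = 0
Column maximums: [1, 4, 0] → minimax = 0
Saddle point exists! Game value = 0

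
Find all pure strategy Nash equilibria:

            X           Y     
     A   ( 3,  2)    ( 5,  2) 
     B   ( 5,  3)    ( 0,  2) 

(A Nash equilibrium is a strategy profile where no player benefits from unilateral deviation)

Nash equilibrium: (A, Y), (B, X)

Work:
Best responses:
  P1 vs X: payoffs [3, 5] → best response B (payoff 5)
  P1 vs Y: payoffs [5, 0] → best response A (payoff 5)
  P2 vs A: payoffs [2, 2] → best response X/Y (payoff 2)
  P2 vs B: payoffs [3, 2] → best response X (payoff 3)
Mutual best responses: (A,Y), (B,X) → Nash equilibria.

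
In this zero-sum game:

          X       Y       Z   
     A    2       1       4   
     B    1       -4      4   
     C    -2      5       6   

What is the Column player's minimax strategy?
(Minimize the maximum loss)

Column should play X, value = 2

Work:
Column player minimizes Row's maximum payoff:
Column X: max payoff to Row = 2
Column Y: max payoff to Row = 5
Column Z: max payoff to Row = 6
Minimum is 2, achieved by column X.
Minimax strategy: X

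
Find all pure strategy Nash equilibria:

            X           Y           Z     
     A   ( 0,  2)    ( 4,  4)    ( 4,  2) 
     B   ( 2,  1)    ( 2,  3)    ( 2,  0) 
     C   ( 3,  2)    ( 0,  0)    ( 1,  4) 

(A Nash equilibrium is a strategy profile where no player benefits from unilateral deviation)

Nash equilibrium: (A, Y)

Work:
Best responses:
  P1 vs X: payoffs [0, 2, 3] → best response C (payoff 3)
  P1 vs Y: payoffs [4, 2, 0] → best response A (payoff 4)
  P1 vs Z: payoffs [4, 2, 1] → best response A (payoff 4)
  P2 vs A: payoffs [2, 4, 2] → best response Y (payoff 4)
  P2 vs B: payoffs [1, 3, 0] → best response Y (payoff 3)
  P2 vs C: payoffs [2, 0, 4] → best response Z (payoff 4)
Mutual best responses: (A,Y) → Nash equilibria.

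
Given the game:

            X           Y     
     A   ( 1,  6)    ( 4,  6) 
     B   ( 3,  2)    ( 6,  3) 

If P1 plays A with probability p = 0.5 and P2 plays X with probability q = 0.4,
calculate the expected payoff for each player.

E[P1] = 3.8, E[P2] = 4.3

Work:
E[P1] = p·q·π₁(A,X) + p·(1-q)·π₁(A,Y) + (1-p)·q·π₁(B,X) + (1-p)·(1-q)·π₁(B,Y)
= 0.5·0.4·1 + 0.5·0.6·4 + 0.5·0.4·3 + 0.5·0.6·6
= 3.8

E[P2] = 4.3 (similar calculation)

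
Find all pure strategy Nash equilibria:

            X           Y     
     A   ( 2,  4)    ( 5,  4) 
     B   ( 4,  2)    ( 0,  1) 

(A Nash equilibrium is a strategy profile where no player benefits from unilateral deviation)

Nash equilibrium: (A, Y), (B, X)

Work:
Best responses:
  P1 vs X: payoffs [2, 4] → best response B (payoff 4)
  P1 vs Y: payoffs [5, 0] → best response A (payoff 5)
  P2 vs A: payoffs [4, 4] → best response X/Y (payoff 4)
  P2 vs B: payoffs [2, 1] → best response X (payoff 2)
Mutual best responses: (A,Y), (B,X) → Nash equilibria.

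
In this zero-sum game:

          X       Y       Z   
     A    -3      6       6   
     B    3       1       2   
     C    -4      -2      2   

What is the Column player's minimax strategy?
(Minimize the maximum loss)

Column should play X, value = 3

Work:
Column player minimizes Row's maximum payoff:
Column X: max payoff to Row = 3
Column Y: max payoff to Row = 6
Column Z: max payoff to Row = 6
Minimum is 3, achieved by column X.
Minimax strategy: X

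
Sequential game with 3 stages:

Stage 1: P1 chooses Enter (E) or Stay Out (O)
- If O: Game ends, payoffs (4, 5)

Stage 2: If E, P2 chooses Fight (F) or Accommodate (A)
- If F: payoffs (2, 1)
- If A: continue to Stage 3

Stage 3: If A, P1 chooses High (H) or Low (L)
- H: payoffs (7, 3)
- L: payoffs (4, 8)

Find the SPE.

SPE: (E, A, H); Outcome (7, 3)

Work:
Stage 3: P1 chooses H (7 vs 4)
Stage 2: P2: F->1, A->3 (anticipating H). Choose A
Stage 1: P1: O->4, E->7 (anticipating A, H). Choose E
SPE path: E -> A -> H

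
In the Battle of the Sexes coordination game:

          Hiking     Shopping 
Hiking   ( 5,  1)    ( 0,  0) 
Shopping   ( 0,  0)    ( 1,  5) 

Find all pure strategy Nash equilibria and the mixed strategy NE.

Pure NE: (Hiking, Hiking) and (Shopping, Shopping); Mixed NE: p = 0.8333, q = 0.1667

Work:
Check pure NE:
(Hiking, Hiking): (5, 1) - no unilateral deviation beneficial
(Shopping, Shopping): (1, 5) - no unilateral deviation beneficial
Mixed NE: P1 plays Hiking with p = 0.8333, P2 plays Hiking with q = 0.1667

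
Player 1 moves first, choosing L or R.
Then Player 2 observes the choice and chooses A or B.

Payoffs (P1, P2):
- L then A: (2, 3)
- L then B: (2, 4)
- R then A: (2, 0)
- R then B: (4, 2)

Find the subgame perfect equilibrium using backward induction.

P1 plays R, P2 plays B after L and B after R; Payoff (4, 2)

Work:
Backward induction:
After L: P2 chooses B → P1 gets 2
After R: P2 chooses B → P1 gets 4
P1 chooses R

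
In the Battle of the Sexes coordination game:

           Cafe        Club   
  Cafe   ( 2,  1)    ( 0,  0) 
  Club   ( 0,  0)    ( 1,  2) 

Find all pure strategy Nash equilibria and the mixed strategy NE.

Pure NE: (Cafe, Cafe) and (Club, Club); Mixed NE: p = 0.6667, q = 0.3333

Work:
Check pure NE:
(Cafe, Cafe): (2, 1) - no unilateral deviation beneficial
(Club, Club): (1, 2) - no unilateral deviation beneficial
Mixed NE: P1 plays Cafe with p = 0.6667, P2 plays Cafe with q = 0.3333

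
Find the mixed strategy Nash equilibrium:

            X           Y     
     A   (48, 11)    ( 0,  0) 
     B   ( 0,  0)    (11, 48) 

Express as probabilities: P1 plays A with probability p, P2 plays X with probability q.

p = 0.8136, q = 0.1864

Work:
Find probabilities that make opponent indifferent:
P2 chooses q to make P1 indifferent between A and B
P1 chooses p to make P2 indifferent between X and Y
Mixed NE: P1 plays (A: 0.8136, B: 0.1864), P2 plays (X: 0.1864, Y: 0.8136)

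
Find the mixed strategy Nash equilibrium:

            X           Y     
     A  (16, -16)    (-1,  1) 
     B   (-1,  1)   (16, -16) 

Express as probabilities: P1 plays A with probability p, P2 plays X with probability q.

p = 0.5, q = 0.5

Work:
Find probabilities that make opponent indifferent:
P2 chooses q to make P1 indifferent between A and B
P1 chooses p to make P2 indifferent between X and Y
Mixed NE: P1 plays (A: 0.5, B: 0.5), P2 plays (X: 0.5, Y: 0.5)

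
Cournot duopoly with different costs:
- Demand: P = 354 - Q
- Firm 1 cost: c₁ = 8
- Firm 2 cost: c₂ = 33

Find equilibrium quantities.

q₁* = 123.67, q₂* = 98.67

Work:
Reaction: q₁ = (354 - 8 - q₂)/2
Reaction: q₂ = (354 - 33 - q₁)/2
Solve simultaneously:
q₁* = (354 - 2×8 + 33)/3 = 123.67
q₂* = (354 - 2×33 + 8)/3 = 98.67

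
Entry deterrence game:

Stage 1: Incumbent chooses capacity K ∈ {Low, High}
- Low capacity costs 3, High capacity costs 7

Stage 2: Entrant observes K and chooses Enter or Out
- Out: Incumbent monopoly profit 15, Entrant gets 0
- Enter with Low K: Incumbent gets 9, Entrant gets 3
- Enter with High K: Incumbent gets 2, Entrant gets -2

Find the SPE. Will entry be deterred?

SPE: (High, Enter|Low, Out|High); Entry deterred. Incumbent net profit = 8

Work:
After Low K: Entrant enters (3 > 0)
After High K: Entrant stays out (-2 < 0)
Incumbent: Low → 9−3=6, High → 15−7=8
Incumbent chooses High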